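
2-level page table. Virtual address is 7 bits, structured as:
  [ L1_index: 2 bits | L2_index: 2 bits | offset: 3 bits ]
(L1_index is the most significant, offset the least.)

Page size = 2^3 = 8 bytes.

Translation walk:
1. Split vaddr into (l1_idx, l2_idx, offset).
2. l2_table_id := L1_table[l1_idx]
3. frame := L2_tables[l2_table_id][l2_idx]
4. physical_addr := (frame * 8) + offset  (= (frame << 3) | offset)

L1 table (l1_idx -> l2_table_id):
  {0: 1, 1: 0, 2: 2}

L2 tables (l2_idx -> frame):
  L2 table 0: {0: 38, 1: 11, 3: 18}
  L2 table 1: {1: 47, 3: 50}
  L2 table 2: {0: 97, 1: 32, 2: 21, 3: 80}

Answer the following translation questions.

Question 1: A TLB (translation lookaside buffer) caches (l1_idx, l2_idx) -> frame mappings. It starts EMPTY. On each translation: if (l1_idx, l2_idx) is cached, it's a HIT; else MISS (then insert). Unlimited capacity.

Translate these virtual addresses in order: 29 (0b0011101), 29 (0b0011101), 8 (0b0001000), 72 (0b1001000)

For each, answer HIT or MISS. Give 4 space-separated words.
Answer: MISS HIT MISS MISS

Derivation:
vaddr=29: (0,3) not in TLB -> MISS, insert
vaddr=29: (0,3) in TLB -> HIT
vaddr=8: (0,1) not in TLB -> MISS, insert
vaddr=72: (2,1) not in TLB -> MISS, insert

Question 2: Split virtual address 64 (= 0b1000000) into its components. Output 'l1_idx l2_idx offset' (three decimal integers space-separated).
Answer: 2 0 0

Derivation:
vaddr = 64 = 0b1000000
  top 2 bits -> l1_idx = 2
  next 2 bits -> l2_idx = 0
  bottom 3 bits -> offset = 0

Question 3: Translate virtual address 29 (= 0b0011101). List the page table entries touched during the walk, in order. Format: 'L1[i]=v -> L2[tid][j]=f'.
Answer: L1[0]=1 -> L2[1][3]=50

Derivation:
vaddr = 29 = 0b0011101
Split: l1_idx=0, l2_idx=3, offset=5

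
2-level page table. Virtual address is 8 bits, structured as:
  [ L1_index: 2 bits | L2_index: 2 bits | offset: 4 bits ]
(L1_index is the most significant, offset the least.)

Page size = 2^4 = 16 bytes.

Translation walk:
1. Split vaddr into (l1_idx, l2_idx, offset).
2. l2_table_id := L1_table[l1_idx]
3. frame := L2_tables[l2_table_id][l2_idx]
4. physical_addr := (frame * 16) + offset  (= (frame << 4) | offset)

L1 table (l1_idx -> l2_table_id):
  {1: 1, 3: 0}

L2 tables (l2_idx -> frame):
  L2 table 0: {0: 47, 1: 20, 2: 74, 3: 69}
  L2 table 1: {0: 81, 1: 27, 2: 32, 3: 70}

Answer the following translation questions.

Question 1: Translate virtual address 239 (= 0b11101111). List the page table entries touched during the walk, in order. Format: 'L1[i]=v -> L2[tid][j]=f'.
vaddr = 239 = 0b11101111
Split: l1_idx=3, l2_idx=2, offset=15

Answer: L1[3]=0 -> L2[0][2]=74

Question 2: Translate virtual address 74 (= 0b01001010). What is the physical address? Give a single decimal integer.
vaddr = 74 = 0b01001010
Split: l1_idx=1, l2_idx=0, offset=10
L1[1] = 1
L2[1][0] = 81
paddr = 81 * 16 + 10 = 1306

Answer: 1306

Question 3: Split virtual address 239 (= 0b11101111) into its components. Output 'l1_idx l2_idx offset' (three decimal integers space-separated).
vaddr = 239 = 0b11101111
  top 2 bits -> l1_idx = 3
  next 2 bits -> l2_idx = 2
  bottom 4 bits -> offset = 15

Answer: 3 2 15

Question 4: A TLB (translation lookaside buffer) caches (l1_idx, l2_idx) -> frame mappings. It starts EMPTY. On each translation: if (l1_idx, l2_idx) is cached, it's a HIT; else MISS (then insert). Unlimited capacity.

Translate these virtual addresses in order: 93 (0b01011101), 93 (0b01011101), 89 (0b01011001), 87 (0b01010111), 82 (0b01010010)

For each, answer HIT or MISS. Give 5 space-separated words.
vaddr=93: (1,1) not in TLB -> MISS, insert
vaddr=93: (1,1) in TLB -> HIT
vaddr=89: (1,1) in TLB -> HIT
vaddr=87: (1,1) in TLB -> HIT
vaddr=82: (1,1) in TLB -> HIT

Answer: MISS HIT HIT HIT HIT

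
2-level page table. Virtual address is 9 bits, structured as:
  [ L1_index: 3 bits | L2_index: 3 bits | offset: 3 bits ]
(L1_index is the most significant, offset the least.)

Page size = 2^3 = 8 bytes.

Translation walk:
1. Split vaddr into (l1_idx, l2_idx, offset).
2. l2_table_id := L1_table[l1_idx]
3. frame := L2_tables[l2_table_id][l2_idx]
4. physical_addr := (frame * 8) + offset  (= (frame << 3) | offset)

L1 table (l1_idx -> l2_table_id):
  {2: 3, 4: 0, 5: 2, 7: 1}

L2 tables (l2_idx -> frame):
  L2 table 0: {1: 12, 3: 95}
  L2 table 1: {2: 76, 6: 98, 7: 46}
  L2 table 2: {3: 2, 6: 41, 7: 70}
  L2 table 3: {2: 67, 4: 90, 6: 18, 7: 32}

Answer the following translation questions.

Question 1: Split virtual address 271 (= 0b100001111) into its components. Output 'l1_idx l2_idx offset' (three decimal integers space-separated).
vaddr = 271 = 0b100001111
  top 3 bits -> l1_idx = 4
  next 3 bits -> l2_idx = 1
  bottom 3 bits -> offset = 7

Answer: 4 1 7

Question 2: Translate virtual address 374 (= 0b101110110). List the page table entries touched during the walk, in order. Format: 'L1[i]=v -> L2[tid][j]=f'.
vaddr = 374 = 0b101110110
Split: l1_idx=5, l2_idx=6, offset=6

Answer: L1[5]=2 -> L2[2][6]=41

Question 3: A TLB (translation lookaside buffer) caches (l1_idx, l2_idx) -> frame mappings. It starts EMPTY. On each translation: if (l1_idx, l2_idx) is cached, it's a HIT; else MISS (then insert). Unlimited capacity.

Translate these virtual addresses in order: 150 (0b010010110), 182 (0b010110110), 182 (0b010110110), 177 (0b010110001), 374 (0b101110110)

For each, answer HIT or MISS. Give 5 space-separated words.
vaddr=150: (2,2) not in TLB -> MISS, insert
vaddr=182: (2,6) not in TLB -> MISS, insert
vaddr=182: (2,6) in TLB -> HIT
vaddr=177: (2,6) in TLB -> HIT
vaddr=374: (5,6) not in TLB -> MISS, insert

Answer: MISS MISS HIT HIT MISS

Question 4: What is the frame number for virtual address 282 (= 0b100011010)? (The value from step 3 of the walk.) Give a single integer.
vaddr = 282: l1_idx=4, l2_idx=3
L1[4] = 0; L2[0][3] = 95

Answer: 95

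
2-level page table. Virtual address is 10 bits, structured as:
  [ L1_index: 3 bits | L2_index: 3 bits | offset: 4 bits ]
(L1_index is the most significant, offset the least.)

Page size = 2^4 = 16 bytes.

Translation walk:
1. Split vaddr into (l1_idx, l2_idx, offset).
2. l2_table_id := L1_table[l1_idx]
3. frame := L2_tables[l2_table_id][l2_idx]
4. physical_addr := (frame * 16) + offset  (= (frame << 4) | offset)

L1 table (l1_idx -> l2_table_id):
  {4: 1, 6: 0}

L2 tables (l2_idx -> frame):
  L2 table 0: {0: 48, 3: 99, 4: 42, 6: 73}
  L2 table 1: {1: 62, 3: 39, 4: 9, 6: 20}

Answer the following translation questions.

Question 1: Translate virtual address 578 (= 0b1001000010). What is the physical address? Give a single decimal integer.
vaddr = 578 = 0b1001000010
Split: l1_idx=4, l2_idx=4, offset=2
L1[4] = 1
L2[1][4] = 9
paddr = 9 * 16 + 2 = 146

Answer: 146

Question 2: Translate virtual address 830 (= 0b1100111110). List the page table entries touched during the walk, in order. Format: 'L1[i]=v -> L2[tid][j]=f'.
vaddr = 830 = 0b1100111110
Split: l1_idx=6, l2_idx=3, offset=14

Answer: L1[6]=0 -> L2[0][3]=99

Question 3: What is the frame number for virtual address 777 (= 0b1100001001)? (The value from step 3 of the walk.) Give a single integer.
vaddr = 777: l1_idx=6, l2_idx=0
L1[6] = 0; L2[0][0] = 48

Answer: 48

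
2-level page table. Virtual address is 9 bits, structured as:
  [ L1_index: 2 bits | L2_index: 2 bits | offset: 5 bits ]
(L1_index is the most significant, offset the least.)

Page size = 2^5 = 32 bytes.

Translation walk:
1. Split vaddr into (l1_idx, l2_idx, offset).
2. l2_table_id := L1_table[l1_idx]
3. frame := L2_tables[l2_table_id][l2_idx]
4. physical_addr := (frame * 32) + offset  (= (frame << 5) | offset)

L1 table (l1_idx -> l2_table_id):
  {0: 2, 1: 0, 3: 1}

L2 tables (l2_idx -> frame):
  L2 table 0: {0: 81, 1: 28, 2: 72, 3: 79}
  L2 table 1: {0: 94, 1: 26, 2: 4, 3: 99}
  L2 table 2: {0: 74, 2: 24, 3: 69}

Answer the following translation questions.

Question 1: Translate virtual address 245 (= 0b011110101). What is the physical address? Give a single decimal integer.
vaddr = 245 = 0b011110101
Split: l1_idx=1, l2_idx=3, offset=21
L1[1] = 0
L2[0][3] = 79
paddr = 79 * 32 + 21 = 2549

Answer: 2549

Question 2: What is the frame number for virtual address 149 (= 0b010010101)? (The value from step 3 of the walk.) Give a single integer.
Answer: 81

Derivation:
vaddr = 149: l1_idx=1, l2_idx=0
L1[1] = 0; L2[0][0] = 81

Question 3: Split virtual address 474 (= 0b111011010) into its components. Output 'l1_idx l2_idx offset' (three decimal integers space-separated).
Answer: 3 2 26

Derivation:
vaddr = 474 = 0b111011010
  top 2 bits -> l1_idx = 3
  next 2 bits -> l2_idx = 2
  bottom 5 bits -> offset = 26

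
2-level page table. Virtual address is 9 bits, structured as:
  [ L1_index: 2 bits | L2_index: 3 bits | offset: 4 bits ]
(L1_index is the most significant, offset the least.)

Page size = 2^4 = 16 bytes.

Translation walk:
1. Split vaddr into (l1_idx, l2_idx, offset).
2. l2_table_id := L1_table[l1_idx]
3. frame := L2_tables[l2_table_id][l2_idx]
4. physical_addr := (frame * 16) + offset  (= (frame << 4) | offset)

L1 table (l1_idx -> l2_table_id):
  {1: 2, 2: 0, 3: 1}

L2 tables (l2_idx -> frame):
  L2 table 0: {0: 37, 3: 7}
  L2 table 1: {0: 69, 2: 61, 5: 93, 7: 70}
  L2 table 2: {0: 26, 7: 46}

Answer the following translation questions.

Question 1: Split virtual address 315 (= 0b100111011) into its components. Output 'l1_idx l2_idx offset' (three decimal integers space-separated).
vaddr = 315 = 0b100111011
  top 2 bits -> l1_idx = 2
  next 3 bits -> l2_idx = 3
  bottom 4 bits -> offset = 11

Answer: 2 3 11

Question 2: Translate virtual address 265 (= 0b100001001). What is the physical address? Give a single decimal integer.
vaddr = 265 = 0b100001001
Split: l1_idx=2, l2_idx=0, offset=9
L1[2] = 0
L2[0][0] = 37
paddr = 37 * 16 + 9 = 601

Answer: 601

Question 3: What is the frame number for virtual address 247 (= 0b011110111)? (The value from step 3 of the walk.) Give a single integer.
vaddr = 247: l1_idx=1, l2_idx=7
L1[1] = 2; L2[2][7] = 46

Answer: 46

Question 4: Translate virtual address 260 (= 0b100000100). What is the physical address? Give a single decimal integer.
vaddr = 260 = 0b100000100
Split: l1_idx=2, l2_idx=0, offset=4
L1[2] = 0
L2[0][0] = 37
paddr = 37 * 16 + 4 = 596

Answer: 596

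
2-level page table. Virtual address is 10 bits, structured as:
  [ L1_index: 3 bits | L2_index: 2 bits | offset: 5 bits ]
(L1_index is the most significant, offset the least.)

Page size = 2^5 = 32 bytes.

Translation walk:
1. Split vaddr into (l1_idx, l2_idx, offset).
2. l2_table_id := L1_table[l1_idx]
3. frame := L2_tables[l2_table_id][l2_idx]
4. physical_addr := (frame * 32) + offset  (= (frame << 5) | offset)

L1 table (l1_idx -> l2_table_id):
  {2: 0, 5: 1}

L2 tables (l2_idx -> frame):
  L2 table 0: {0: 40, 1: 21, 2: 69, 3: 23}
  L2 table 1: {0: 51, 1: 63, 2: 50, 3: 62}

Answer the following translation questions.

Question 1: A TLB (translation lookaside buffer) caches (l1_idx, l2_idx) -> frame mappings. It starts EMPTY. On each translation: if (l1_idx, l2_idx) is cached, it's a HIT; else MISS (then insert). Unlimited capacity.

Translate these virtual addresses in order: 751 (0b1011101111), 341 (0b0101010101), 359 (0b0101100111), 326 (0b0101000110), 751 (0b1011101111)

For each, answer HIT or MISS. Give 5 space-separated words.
vaddr=751: (5,3) not in TLB -> MISS, insert
vaddr=341: (2,2) not in TLB -> MISS, insert
vaddr=359: (2,3) not in TLB -> MISS, insert
vaddr=326: (2,2) in TLB -> HIT
vaddr=751: (5,3) in TLB -> HIT

Answer: MISS MISS MISS HIT HIT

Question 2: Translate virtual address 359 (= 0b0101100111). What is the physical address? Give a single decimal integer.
vaddr = 359 = 0b0101100111
Split: l1_idx=2, l2_idx=3, offset=7
L1[2] = 0
L2[0][3] = 23
paddr = 23 * 32 + 7 = 743

Answer: 743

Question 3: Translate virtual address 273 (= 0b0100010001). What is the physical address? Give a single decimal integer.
Answer: 1297

Derivation:
vaddr = 273 = 0b0100010001
Split: l1_idx=2, l2_idx=0, offset=17
L1[2] = 0
L2[0][0] = 40
paddr = 40 * 32 + 17 = 1297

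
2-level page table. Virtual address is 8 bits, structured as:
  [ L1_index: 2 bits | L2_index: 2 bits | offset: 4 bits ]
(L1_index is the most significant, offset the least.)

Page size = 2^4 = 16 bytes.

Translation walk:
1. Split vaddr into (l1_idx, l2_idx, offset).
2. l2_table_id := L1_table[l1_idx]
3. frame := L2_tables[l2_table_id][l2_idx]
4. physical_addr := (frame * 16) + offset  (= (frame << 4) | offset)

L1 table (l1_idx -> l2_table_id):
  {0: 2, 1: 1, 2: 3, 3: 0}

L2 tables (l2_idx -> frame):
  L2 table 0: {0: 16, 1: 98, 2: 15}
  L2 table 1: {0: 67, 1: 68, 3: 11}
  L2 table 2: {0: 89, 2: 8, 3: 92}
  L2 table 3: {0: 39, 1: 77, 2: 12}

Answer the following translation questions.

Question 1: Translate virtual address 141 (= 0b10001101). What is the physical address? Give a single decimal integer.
Answer: 637

Derivation:
vaddr = 141 = 0b10001101
Split: l1_idx=2, l2_idx=0, offset=13
L1[2] = 3
L2[3][0] = 39
paddr = 39 * 16 + 13 = 637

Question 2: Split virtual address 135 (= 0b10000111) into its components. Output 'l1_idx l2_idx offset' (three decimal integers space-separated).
vaddr = 135 = 0b10000111
  top 2 bits -> l1_idx = 2
  next 2 bits -> l2_idx = 0
  bottom 4 bits -> offset = 7

Answer: 2 0 7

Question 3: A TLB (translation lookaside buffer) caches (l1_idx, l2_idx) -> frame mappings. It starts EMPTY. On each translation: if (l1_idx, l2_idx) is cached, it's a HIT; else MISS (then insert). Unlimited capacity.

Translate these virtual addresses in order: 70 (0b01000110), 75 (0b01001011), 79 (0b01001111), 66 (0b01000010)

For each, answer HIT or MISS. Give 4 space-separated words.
Answer: MISS HIT HIT HIT

Derivation:
vaddr=70: (1,0) not in TLB -> MISS, insert
vaddr=75: (1,0) in TLB -> HIT
vaddr=79: (1,0) in TLB -> HIT
vaddr=66: (1,0) in TLB -> HIT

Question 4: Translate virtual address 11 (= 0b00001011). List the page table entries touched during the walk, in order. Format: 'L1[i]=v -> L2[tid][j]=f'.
vaddr = 11 = 0b00001011
Split: l1_idx=0, l2_idx=0, offset=11

Answer: L1[0]=2 -> L2[2][0]=89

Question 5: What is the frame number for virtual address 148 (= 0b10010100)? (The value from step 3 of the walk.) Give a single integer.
vaddr = 148: l1_idx=2, l2_idx=1
L1[2] = 3; L2[3][1] = 77

Answer: 77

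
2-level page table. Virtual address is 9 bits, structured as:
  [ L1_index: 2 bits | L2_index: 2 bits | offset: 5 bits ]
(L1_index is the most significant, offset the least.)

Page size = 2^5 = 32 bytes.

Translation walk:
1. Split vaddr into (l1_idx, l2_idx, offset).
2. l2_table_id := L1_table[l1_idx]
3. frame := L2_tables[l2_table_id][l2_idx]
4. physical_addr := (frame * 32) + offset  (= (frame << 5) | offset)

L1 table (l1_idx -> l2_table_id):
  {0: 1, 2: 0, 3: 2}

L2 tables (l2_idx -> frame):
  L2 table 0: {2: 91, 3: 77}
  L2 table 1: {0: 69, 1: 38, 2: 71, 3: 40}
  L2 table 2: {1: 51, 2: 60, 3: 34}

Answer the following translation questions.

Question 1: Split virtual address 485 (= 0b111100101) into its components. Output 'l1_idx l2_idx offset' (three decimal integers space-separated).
vaddr = 485 = 0b111100101
  top 2 bits -> l1_idx = 3
  next 2 bits -> l2_idx = 3
  bottom 5 bits -> offset = 5

Answer: 3 3 5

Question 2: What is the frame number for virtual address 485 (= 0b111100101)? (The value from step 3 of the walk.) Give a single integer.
vaddr = 485: l1_idx=3, l2_idx=3
L1[3] = 2; L2[2][3] = 34

Answer: 34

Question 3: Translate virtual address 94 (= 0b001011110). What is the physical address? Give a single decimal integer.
Answer: 2302

Derivation:
vaddr = 94 = 0b001011110
Split: l1_idx=0, l2_idx=2, offset=30
L1[0] = 1
L2[1][2] = 71
paddr = 71 * 32 + 30 = 2302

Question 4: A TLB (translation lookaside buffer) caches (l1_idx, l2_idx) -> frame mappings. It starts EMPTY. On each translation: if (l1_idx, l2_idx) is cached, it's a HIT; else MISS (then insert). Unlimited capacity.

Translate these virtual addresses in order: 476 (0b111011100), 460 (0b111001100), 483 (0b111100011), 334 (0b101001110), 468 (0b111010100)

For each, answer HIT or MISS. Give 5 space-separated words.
vaddr=476: (3,2) not in TLB -> MISS, insert
vaddr=460: (3,2) in TLB -> HIT
vaddr=483: (3,3) not in TLB -> MISS, insert
vaddr=334: (2,2) not in TLB -> MISS, insert
vaddr=468: (3,2) in TLB -> HIT

Answer: MISS HIT MISS MISS HIT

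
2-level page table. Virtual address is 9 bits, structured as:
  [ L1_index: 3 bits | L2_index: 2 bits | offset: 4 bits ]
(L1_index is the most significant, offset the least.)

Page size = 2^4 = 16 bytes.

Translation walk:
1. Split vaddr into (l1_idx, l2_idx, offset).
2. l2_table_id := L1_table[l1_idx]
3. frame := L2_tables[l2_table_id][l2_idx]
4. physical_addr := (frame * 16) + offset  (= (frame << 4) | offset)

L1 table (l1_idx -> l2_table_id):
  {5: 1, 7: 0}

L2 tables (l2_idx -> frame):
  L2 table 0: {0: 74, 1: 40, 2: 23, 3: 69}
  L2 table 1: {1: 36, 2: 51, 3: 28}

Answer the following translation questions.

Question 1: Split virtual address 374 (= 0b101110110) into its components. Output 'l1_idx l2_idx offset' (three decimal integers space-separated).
Answer: 5 3 6

Derivation:
vaddr = 374 = 0b101110110
  top 3 bits -> l1_idx = 5
  next 2 bits -> l2_idx = 3
  bottom 4 bits -> offset = 6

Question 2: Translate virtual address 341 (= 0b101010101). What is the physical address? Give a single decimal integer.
Answer: 581

Derivation:
vaddr = 341 = 0b101010101
Split: l1_idx=5, l2_idx=1, offset=5
L1[5] = 1
L2[1][1] = 36
paddr = 36 * 16 + 5 = 581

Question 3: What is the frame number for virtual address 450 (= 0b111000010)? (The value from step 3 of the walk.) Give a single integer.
Answer: 74

Derivation:
vaddr = 450: l1_idx=7, l2_idx=0
L1[7] = 0; L2[0][0] = 74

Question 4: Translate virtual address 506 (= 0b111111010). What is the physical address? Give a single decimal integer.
Answer: 1114

Derivation:
vaddr = 506 = 0b111111010
Split: l1_idx=7, l2_idx=3, offset=10
L1[7] = 0
L2[0][3] = 69
paddr = 69 * 16 + 10 = 1114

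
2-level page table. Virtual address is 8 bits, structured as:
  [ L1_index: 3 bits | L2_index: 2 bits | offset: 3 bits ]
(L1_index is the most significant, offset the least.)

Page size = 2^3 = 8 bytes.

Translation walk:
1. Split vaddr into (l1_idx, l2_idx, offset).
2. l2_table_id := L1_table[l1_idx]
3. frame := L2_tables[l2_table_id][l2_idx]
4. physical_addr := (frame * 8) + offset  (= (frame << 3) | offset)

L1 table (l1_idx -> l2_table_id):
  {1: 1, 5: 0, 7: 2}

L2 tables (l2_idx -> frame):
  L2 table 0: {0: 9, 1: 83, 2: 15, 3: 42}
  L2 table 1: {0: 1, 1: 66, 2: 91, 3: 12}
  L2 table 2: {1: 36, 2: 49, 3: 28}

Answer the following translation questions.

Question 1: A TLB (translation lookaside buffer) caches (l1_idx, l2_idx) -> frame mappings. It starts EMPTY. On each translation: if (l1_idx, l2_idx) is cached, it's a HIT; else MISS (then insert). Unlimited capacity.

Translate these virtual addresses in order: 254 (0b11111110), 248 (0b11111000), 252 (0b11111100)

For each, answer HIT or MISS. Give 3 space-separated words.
Answer: MISS HIT HIT

Derivation:
vaddr=254: (7,3) not in TLB -> MISS, insert
vaddr=248: (7,3) in TLB -> HIT
vaddr=252: (7,3) in TLB -> HIT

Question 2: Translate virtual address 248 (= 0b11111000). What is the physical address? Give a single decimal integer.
vaddr = 248 = 0b11111000
Split: l1_idx=7, l2_idx=3, offset=0
L1[7] = 2
L2[2][3] = 28
paddr = 28 * 8 + 0 = 224

Answer: 224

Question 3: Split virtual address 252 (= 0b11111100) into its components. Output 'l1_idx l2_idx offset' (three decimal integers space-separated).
Answer: 7 3 4

Derivation:
vaddr = 252 = 0b11111100
  top 3 bits -> l1_idx = 7
  next 2 bits -> l2_idx = 3
  bottom 3 bits -> offset = 4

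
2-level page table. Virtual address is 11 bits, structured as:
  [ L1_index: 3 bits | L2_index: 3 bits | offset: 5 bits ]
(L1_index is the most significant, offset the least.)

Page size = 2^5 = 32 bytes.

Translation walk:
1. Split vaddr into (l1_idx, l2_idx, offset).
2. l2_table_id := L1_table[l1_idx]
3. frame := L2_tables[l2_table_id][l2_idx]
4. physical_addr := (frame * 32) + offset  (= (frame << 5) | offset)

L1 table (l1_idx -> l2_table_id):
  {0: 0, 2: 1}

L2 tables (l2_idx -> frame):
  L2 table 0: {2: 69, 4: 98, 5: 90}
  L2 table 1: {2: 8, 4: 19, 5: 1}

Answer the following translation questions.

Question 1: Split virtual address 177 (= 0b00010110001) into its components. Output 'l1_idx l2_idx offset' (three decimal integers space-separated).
Answer: 0 5 17

Derivation:
vaddr = 177 = 0b00010110001
  top 3 bits -> l1_idx = 0
  next 3 bits -> l2_idx = 5
  bottom 5 bits -> offset = 17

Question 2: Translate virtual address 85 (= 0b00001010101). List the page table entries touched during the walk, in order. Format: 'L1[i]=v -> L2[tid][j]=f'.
Answer: L1[0]=0 -> L2[0][2]=69

Derivation:
vaddr = 85 = 0b00001010101
Split: l1_idx=0, l2_idx=2, offset=21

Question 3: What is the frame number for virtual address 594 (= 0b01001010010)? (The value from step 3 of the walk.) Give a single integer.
Answer: 8

Derivation:
vaddr = 594: l1_idx=2, l2_idx=2
L1[2] = 1; L2[1][2] = 8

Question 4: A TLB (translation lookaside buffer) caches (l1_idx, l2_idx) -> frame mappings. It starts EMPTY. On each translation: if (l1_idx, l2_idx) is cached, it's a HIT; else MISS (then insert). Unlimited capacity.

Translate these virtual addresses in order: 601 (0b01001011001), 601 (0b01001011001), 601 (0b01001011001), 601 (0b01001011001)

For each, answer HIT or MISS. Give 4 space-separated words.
vaddr=601: (2,2) not in TLB -> MISS, insert
vaddr=601: (2,2) in TLB -> HIT
vaddr=601: (2,2) in TLB -> HIT
vaddr=601: (2,2) in TLB -> HIT

Answer: MISS HIT HIT HIT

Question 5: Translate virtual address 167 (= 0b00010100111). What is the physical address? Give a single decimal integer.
Answer: 2887

Derivation:
vaddr = 167 = 0b00010100111
Split: l1_idx=0, l2_idx=5, offset=7
L1[0] = 0
L2[0][5] = 90
paddr = 90 * 32 + 7 = 2887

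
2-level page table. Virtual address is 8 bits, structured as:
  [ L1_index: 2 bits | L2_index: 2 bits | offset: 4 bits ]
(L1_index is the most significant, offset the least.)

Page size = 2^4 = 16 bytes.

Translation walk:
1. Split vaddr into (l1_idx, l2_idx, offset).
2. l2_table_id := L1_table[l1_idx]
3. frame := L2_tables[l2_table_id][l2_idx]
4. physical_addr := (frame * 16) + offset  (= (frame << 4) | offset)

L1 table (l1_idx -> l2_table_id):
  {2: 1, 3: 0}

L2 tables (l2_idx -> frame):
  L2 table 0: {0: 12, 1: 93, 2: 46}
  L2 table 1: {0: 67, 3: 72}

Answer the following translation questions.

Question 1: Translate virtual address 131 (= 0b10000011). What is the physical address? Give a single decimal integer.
Answer: 1075

Derivation:
vaddr = 131 = 0b10000011
Split: l1_idx=2, l2_idx=0, offset=3
L1[2] = 1
L2[1][0] = 67
paddr = 67 * 16 + 3 = 1075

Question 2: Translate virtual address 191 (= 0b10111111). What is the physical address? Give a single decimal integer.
vaddr = 191 = 0b10111111
Split: l1_idx=2, l2_idx=3, offset=15
L1[2] = 1
L2[1][3] = 72
paddr = 72 * 16 + 15 = 1167

Answer: 1167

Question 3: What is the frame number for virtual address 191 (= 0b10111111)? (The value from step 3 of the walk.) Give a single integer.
Answer: 72

Derivation:
vaddr = 191: l1_idx=2, l2_idx=3
L1[2] = 1; L2[1][3] = 72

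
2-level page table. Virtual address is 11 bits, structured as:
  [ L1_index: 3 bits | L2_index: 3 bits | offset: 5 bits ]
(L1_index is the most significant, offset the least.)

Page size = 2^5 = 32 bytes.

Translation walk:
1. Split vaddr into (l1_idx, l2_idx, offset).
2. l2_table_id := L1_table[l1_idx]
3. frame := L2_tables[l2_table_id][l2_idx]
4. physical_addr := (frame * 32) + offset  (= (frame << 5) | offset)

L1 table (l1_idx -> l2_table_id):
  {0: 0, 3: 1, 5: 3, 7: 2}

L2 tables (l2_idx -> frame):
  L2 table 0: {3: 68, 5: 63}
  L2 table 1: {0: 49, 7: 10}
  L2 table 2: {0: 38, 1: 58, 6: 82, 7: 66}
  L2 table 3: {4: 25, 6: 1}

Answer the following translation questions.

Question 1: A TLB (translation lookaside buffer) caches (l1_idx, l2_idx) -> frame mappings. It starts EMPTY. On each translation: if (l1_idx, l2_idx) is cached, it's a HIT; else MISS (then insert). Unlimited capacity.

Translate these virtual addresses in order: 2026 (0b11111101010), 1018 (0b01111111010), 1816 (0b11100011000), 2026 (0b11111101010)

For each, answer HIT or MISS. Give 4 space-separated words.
vaddr=2026: (7,7) not in TLB -> MISS, insert
vaddr=1018: (3,7) not in TLB -> MISS, insert
vaddr=1816: (7,0) not in TLB -> MISS, insert
vaddr=2026: (7,7) in TLB -> HIT

Answer: MISS MISS MISS HIT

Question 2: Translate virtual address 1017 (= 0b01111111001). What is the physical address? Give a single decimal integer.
vaddr = 1017 = 0b01111111001
Split: l1_idx=3, l2_idx=7, offset=25
L1[3] = 1
L2[1][7] = 10
paddr = 10 * 32 + 25 = 345

Answer: 345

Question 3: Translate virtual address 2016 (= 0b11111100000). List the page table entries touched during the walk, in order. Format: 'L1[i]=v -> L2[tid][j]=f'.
vaddr = 2016 = 0b11111100000
Split: l1_idx=7, l2_idx=7, offset=0

Answer: L1[7]=2 -> L2[2][7]=66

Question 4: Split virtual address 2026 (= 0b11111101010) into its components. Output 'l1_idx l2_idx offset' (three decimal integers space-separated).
vaddr = 2026 = 0b11111101010
  top 3 bits -> l1_idx = 7
  next 3 bits -> l2_idx = 7
  bottom 5 bits -> offset = 10

Answer: 7 7 10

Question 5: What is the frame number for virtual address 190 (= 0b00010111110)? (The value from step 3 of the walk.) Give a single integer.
vaddr = 190: l1_idx=0, l2_idx=5
L1[0] = 0; L2[0][5] = 63

Answer: 63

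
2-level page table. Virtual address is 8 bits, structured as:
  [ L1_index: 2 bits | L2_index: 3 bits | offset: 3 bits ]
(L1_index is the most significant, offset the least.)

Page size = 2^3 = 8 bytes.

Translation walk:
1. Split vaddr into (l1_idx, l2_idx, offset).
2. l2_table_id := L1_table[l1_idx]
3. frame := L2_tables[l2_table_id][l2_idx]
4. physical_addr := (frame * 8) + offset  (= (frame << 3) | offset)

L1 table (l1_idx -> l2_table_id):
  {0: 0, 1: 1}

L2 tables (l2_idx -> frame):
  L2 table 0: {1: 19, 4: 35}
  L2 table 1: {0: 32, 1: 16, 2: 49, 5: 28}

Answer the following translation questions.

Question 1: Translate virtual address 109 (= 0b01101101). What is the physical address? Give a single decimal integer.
Answer: 229

Derivation:
vaddr = 109 = 0b01101101
Split: l1_idx=1, l2_idx=5, offset=5
L1[1] = 1
L2[1][5] = 28
paddr = 28 * 8 + 5 = 229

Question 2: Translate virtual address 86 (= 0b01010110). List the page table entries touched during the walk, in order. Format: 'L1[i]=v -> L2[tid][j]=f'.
Answer: L1[1]=1 -> L2[1][2]=49

Derivation:
vaddr = 86 = 0b01010110
Split: l1_idx=1, l2_idx=2, offset=6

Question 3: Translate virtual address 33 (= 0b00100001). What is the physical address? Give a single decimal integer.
Answer: 281

Derivation:
vaddr = 33 = 0b00100001
Split: l1_idx=0, l2_idx=4, offset=1
L1[0] = 0
L2[0][4] = 35
paddr = 35 * 8 + 1 = 281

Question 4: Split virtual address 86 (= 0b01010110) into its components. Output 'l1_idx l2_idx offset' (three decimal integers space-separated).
Answer: 1 2 6

Derivation:
vaddr = 86 = 0b01010110
  top 2 bits -> l1_idx = 1
  next 3 bits -> l2_idx = 2
  bottom 3 bits -> offset = 6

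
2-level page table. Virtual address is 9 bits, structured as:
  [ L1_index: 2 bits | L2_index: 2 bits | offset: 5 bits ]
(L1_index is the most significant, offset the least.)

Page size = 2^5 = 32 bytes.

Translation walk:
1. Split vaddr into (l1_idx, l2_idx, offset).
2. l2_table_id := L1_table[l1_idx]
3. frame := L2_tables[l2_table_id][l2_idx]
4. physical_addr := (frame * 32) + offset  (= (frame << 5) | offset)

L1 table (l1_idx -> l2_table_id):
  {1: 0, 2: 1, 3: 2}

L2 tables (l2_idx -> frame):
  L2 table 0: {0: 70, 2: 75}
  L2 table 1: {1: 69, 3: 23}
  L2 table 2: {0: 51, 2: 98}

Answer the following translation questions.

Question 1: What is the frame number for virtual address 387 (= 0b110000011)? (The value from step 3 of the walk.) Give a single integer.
Answer: 51

Derivation:
vaddr = 387: l1_idx=3, l2_idx=0
L1[3] = 2; L2[2][0] = 51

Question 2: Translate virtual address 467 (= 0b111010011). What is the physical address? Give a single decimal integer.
Answer: 3155

Derivation:
vaddr = 467 = 0b111010011
Split: l1_idx=3, l2_idx=2, offset=19
L1[3] = 2
L2[2][2] = 98
paddr = 98 * 32 + 19 = 3155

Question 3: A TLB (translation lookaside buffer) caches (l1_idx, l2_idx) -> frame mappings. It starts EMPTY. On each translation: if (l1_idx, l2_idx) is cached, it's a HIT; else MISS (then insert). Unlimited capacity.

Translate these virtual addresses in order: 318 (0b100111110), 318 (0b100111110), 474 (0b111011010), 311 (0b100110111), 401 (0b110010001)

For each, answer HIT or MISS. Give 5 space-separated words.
vaddr=318: (2,1) not in TLB -> MISS, insert
vaddr=318: (2,1) in TLB -> HIT
vaddr=474: (3,2) not in TLB -> MISS, insert
vaddr=311: (2,1) in TLB -> HIT
vaddr=401: (3,0) not in TLB -> MISS, insert

Answer: MISS HIT MISS HIT MISS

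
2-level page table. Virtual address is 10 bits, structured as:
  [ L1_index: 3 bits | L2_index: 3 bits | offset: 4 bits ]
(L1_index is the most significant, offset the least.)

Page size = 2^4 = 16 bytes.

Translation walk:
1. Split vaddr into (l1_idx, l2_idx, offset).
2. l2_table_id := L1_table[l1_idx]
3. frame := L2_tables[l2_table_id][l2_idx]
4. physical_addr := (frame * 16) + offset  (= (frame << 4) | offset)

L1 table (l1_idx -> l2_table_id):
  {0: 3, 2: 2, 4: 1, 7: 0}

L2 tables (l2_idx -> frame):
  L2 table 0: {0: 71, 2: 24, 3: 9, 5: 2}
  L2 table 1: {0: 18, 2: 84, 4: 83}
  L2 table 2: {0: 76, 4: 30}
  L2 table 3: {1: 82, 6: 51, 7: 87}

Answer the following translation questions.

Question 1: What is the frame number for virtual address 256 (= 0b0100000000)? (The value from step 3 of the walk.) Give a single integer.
Answer: 76

Derivation:
vaddr = 256: l1_idx=2, l2_idx=0
L1[2] = 2; L2[2][0] = 76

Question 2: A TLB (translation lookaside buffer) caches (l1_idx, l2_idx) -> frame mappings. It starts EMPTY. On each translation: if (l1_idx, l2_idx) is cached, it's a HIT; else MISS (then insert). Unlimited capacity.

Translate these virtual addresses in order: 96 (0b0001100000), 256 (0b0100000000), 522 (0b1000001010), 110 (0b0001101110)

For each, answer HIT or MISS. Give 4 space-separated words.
Answer: MISS MISS MISS HIT

Derivation:
vaddr=96: (0,6) not in TLB -> MISS, insert
vaddr=256: (2,0) not in TLB -> MISS, insert
vaddr=522: (4,0) not in TLB -> MISS, insert
vaddr=110: (0,6) in TLB -> HIT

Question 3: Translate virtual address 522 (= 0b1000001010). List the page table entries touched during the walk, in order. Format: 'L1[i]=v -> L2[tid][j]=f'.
Answer: L1[4]=1 -> L2[1][0]=18

Derivation:
vaddr = 522 = 0b1000001010
Split: l1_idx=4, l2_idx=0, offset=10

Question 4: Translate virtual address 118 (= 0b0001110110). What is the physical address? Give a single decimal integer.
vaddr = 118 = 0b0001110110
Split: l1_idx=0, l2_idx=7, offset=6
L1[0] = 3
L2[3][7] = 87
paddr = 87 * 16 + 6 = 1398

Answer: 1398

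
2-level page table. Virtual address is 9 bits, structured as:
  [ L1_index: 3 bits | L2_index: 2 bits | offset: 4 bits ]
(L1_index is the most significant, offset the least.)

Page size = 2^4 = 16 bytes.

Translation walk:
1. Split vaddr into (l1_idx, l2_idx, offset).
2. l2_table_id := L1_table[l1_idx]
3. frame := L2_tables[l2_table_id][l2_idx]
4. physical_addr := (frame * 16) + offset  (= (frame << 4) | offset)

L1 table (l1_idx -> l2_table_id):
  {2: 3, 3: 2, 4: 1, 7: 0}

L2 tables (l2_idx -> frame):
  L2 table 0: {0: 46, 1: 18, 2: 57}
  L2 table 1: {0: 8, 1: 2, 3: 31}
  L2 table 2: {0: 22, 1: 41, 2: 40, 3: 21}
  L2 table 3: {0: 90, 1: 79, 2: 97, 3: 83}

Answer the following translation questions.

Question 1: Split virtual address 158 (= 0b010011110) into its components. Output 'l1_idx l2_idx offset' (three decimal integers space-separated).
vaddr = 158 = 0b010011110
  top 3 bits -> l1_idx = 2
  next 2 bits -> l2_idx = 1
  bottom 4 bits -> offset = 14

Answer: 2 1 14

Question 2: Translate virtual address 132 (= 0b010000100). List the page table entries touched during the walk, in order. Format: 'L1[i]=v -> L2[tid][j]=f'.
vaddr = 132 = 0b010000100
Split: l1_idx=2, l2_idx=0, offset=4

Answer: L1[2]=3 -> L2[3][0]=90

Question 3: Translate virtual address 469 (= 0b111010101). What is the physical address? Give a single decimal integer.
Answer: 293

Derivation:
vaddr = 469 = 0b111010101
Split: l1_idx=7, l2_idx=1, offset=5
L1[7] = 0
L2[0][1] = 18
paddr = 18 * 16 + 5 = 293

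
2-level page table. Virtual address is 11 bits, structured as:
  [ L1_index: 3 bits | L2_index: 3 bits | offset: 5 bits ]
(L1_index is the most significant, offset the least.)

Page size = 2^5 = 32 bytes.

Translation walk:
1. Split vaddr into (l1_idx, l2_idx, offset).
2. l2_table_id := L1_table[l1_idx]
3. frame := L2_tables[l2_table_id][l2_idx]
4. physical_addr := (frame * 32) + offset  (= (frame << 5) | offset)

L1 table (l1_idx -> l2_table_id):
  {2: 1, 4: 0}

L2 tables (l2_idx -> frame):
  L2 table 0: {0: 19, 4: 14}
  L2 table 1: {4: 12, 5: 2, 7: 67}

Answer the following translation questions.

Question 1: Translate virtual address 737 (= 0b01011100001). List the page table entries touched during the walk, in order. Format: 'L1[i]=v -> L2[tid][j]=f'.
Answer: L1[2]=1 -> L2[1][7]=67

Derivation:
vaddr = 737 = 0b01011100001
Split: l1_idx=2, l2_idx=7, offset=1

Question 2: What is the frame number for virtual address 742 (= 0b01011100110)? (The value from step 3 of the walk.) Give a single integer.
vaddr = 742: l1_idx=2, l2_idx=7
L1[2] = 1; L2[1][7] = 67

Answer: 67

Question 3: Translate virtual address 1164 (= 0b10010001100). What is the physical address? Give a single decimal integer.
vaddr = 1164 = 0b10010001100
Split: l1_idx=4, l2_idx=4, offset=12
L1[4] = 0
L2[0][4] = 14
paddr = 14 * 32 + 12 = 460

Answer: 460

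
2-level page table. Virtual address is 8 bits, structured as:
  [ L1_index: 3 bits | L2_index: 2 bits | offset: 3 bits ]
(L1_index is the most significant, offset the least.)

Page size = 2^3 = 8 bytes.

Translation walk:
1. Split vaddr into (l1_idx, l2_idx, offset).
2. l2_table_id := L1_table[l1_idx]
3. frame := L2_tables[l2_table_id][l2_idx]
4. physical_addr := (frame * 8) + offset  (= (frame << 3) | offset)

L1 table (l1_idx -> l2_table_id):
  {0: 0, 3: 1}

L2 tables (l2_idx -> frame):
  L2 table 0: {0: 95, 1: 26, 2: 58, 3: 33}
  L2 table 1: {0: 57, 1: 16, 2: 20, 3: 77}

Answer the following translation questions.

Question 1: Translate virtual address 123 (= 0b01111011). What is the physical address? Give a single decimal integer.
Answer: 619

Derivation:
vaddr = 123 = 0b01111011
Split: l1_idx=3, l2_idx=3, offset=3
L1[3] = 1
L2[1][3] = 77
paddr = 77 * 8 + 3 = 619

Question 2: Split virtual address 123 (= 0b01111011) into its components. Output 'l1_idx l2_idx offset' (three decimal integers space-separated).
Answer: 3 3 3

Derivation:
vaddr = 123 = 0b01111011
  top 3 bits -> l1_idx = 3
  next 2 bits -> l2_idx = 3
  bottom 3 bits -> offset = 3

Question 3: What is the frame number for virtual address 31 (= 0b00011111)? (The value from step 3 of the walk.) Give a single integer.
vaddr = 31: l1_idx=0, l2_idx=3
L1[0] = 0; L2[0][3] = 33

Answer: 33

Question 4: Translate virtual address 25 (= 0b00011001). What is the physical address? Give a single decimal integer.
Answer: 265

Derivation:
vaddr = 25 = 0b00011001
Split: l1_idx=0, l2_idx=3, offset=1
L1[0] = 0
L2[0][3] = 33
paddr = 33 * 8 + 1 = 265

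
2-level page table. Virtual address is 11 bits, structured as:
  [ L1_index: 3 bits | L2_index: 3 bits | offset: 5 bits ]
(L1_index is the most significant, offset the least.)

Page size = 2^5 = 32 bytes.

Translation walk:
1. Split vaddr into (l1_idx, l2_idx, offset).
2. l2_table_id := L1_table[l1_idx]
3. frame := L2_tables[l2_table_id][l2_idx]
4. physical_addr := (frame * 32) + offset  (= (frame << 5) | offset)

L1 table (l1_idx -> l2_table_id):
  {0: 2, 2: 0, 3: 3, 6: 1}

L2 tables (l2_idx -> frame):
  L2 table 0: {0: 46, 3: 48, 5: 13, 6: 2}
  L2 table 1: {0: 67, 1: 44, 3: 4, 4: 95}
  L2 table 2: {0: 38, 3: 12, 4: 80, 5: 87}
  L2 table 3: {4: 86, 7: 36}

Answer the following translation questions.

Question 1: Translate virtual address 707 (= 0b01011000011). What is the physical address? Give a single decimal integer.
vaddr = 707 = 0b01011000011
Split: l1_idx=2, l2_idx=6, offset=3
L1[2] = 0
L2[0][6] = 2
paddr = 2 * 32 + 3 = 67

Answer: 67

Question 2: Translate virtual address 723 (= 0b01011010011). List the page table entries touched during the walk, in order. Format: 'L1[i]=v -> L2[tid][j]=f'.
vaddr = 723 = 0b01011010011
Split: l1_idx=2, l2_idx=6, offset=19

Answer: L1[2]=0 -> L2[0][6]=2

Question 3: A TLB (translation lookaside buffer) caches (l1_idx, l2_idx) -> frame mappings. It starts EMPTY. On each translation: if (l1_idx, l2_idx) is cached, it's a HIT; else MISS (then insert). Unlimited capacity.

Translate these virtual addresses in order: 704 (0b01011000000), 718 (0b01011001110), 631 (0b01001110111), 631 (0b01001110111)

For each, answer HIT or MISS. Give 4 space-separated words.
vaddr=704: (2,6) not in TLB -> MISS, insert
vaddr=718: (2,6) in TLB -> HIT
vaddr=631: (2,3) not in TLB -> MISS, insert
vaddr=631: (2,3) in TLB -> HIT

Answer: MISS HIT MISS HIT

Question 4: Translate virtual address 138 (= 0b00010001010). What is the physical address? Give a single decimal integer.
vaddr = 138 = 0b00010001010
Split: l1_idx=0, l2_idx=4, offset=10
L1[0] = 2
L2[2][4] = 80
paddr = 80 * 32 + 10 = 2570

Answer: 2570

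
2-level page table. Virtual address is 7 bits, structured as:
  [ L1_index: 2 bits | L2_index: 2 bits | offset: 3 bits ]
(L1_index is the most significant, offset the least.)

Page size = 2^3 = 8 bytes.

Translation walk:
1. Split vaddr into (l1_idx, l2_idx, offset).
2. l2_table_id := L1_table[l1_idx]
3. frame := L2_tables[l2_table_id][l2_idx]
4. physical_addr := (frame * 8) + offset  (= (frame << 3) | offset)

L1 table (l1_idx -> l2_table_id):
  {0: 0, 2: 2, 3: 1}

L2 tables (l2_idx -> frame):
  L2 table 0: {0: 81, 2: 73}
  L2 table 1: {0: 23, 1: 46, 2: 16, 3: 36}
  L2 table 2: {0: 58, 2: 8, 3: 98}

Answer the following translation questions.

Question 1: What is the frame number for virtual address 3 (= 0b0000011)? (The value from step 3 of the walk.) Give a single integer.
Answer: 81

Derivation:
vaddr = 3: l1_idx=0, l2_idx=0
L1[0] = 0; L2[0][0] = 81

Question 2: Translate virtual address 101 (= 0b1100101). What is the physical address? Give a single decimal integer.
Answer: 189

Derivation:
vaddr = 101 = 0b1100101
Split: l1_idx=3, l2_idx=0, offset=5
L1[3] = 1
L2[1][0] = 23
paddr = 23 * 8 + 5 = 189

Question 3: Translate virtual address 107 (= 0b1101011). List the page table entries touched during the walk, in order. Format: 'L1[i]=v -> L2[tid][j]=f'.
Answer: L1[3]=1 -> L2[1][1]=46

Derivation:
vaddr = 107 = 0b1101011
Split: l1_idx=3, l2_idx=1, offset=3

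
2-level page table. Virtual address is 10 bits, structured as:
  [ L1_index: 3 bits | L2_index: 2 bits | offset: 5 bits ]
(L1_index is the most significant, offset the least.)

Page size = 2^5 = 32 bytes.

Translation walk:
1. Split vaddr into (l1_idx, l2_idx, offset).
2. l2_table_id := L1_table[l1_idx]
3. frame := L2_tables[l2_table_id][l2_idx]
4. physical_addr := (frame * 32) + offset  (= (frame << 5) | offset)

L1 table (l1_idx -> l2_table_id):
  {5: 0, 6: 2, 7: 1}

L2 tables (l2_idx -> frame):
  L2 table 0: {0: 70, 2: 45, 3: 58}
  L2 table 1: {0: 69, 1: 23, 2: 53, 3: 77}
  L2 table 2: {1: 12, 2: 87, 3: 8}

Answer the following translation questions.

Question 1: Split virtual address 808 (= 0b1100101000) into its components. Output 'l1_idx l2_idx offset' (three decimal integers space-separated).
Answer: 6 1 8

Derivation:
vaddr = 808 = 0b1100101000
  top 3 bits -> l1_idx = 6
  next 2 bits -> l2_idx = 1
  bottom 5 bits -> offset = 8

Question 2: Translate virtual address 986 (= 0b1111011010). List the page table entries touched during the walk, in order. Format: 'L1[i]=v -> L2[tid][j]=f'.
Answer: L1[7]=1 -> L2[1][2]=53

Derivation:
vaddr = 986 = 0b1111011010
Split: l1_idx=7, l2_idx=2, offset=26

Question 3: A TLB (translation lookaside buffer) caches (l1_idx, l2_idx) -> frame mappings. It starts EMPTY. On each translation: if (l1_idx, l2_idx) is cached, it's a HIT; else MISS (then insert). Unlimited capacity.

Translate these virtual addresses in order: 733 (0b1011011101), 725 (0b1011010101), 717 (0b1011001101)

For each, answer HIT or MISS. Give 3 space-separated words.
Answer: MISS HIT HIT

Derivation:
vaddr=733: (5,2) not in TLB -> MISS, insert
vaddr=725: (5,2) in TLB -> HIT
vaddr=717: (5,2) in TLB -> HIT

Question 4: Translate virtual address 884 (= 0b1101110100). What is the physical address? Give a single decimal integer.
Answer: 276

Derivation:
vaddr = 884 = 0b1101110100
Split: l1_idx=6, l2_idx=3, offset=20
L1[6] = 2
L2[2][3] = 8
paddr = 8 * 32 + 20 = 276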